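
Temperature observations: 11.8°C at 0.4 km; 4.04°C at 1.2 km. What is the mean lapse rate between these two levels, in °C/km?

9.7°C/km

Γ = −ΔT/Δz = (11.8 − 4.04) / (1200 − 400) m
  = 7.76°C / 0.8 km = 9.7°C/km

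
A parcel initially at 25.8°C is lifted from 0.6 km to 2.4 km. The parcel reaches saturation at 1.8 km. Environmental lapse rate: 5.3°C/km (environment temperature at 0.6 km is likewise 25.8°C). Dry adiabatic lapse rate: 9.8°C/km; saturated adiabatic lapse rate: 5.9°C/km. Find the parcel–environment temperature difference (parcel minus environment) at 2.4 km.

-5.76°C (parcel cooler than environment)

Parcel:
  From 600 m to 1800 m (dry): cools by 9.8 × 1.2 = 11.76°C, giving 14.04°C.
  From 1800 m to 2400 m (saturated): cools by 5.9 × 0.6 = 3.54°C, giving 10.5°C.
Environment:
  From 600 m to 2400 m (environment): cools by 5.3 × 1.8 = 9.54°C, giving 16.26°C.
T_parcel − T_env = 10.5 − 16.26 = -5.76°C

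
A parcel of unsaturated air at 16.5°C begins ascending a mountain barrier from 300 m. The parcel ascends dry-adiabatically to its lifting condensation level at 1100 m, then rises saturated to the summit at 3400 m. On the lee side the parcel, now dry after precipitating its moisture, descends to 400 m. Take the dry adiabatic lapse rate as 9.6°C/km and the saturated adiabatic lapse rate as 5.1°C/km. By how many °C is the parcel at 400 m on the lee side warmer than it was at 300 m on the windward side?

Dry to 1100 m: -9.6 × 0.8 km = -7.68°C, so T = 8.82°C.
Saturated to 3400 m: -5.1 × 2.3 km = -11.73°C, so T = -2.91°C.
Dry descent to 400 m: +9.6 × 3 km = +28.8°C, so T = 25.89°C.
Net change vs windward start: 25.89 − 16.5 = +9.39°C

+9.39°C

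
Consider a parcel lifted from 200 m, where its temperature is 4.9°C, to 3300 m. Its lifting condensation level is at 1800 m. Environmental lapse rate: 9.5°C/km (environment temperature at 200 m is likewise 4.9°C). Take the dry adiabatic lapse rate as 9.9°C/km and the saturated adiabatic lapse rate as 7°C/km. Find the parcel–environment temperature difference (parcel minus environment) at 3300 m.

+3.11°C (parcel warmer than environment)

Parcel:
  From 200 m to 1800 m (dry): cools by 9.9 × 1.6 = 15.84°C, giving -10.94°C.
  From 1800 m to 3300 m (saturated): cools by 7 × 1.5 = 10.5°C, giving -21.44°C.
Environment:
  From 200 m to 3300 m (environment): cools by 9.5 × 3.1 = 29.45°C, giving -24.55°C.
T_parcel − T_env = -21.44 − (-24.55) = +3.11°C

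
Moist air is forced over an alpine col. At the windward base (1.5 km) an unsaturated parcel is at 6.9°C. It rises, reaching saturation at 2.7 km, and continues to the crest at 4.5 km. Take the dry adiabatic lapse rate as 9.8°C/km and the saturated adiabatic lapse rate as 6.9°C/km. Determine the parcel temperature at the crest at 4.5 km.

From 1500 m to 2700 m (dry): cools by 9.8 × 1.2 = 11.76°C, giving -4.86°C.
From 2700 m to 4500 m (saturated): cools by 6.9 × 1.8 = 12.42°C, giving -17.28°C.

-17.28°C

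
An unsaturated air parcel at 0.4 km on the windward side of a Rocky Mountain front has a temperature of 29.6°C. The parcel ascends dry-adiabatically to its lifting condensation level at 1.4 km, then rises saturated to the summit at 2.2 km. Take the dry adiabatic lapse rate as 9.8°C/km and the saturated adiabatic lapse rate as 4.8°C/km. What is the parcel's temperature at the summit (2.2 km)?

15.96°C

400–1400 m, dry: Δz = 1 km ⇒ ΔT = -9.8°C; T = 19.8°C
1400–2200 m, saturated: Δz = 0.8 km ⇒ ΔT = -3.84°C; T = 15.96°C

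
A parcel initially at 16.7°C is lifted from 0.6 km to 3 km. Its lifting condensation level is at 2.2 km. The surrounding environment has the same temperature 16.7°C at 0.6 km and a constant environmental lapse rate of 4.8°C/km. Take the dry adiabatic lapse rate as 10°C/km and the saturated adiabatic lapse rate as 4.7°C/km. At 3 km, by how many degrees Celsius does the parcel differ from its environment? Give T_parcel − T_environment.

Parcel:
  From 600 m to 2200 m (dry): cools by 10 × 1.6 = 16°C, giving 0.7°C.
  From 2200 m to 3000 m (saturated): cools by 4.7 × 0.8 = 3.76°C, giving -3.06°C.
Environment:
  From 600 m to 3000 m (environment): cools by 4.8 × 2.4 = 11.52°C, giving 5.18°C.
T_parcel − T_env = -3.06 − 5.18 = -8.24°C

-8.24°C (parcel cooler than environment)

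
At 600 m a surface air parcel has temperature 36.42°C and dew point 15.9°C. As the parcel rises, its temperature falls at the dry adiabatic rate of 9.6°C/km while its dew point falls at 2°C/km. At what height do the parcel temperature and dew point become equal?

T and T_d converge at 9.6 − 2 = 7.6°C per km
Height above start = (36.42 − 15.9) / 7.6 = 2.7 km
LCL altitude = 600 m + 2700 m = 3300 m

3300 m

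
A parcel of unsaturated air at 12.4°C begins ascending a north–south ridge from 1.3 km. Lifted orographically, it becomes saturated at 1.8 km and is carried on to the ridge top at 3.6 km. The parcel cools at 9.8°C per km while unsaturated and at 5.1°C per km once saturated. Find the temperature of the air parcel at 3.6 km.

1300–1800 m, dry: Δz = 0.5 km ⇒ ΔT = -4.9°C; T = 7.5°C
1800–3600 m, saturated: Δz = 1.8 km ⇒ ΔT = -9.18°C; T = -1.68°C

-1.68°C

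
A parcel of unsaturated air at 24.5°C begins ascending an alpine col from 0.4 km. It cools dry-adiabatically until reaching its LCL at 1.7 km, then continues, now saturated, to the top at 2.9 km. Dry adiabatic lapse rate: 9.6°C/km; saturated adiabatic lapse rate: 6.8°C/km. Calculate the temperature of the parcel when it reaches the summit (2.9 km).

3.86°C

From 400 m to 1700 m (dry): cools by 9.6 × 1.3 = 12.48°C, giving 12.02°C.
From 1700 m to 2900 m (saturated): cools by 6.8 × 1.2 = 8.16°C, giving 3.86°C.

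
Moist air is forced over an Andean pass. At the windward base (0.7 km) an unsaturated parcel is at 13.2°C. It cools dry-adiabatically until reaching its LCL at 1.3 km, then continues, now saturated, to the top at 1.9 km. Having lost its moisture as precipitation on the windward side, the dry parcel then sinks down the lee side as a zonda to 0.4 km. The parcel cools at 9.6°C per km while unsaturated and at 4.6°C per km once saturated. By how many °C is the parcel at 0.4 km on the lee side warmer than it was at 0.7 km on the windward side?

+5.88°C

700 → 1300 m (dry, 9.6°C/km): ΔT = -9.6 × 0.6 = -5.76°C → T = 7.44°C
1300 → 1900 m (saturated, 4.6°C/km): ΔT = -4.6 × 0.6 = -2.76°C → T = 4.68°C
1900 → 400 m (dry descent, 9.6°C/km): ΔT = +9.6 × 1.5 = +14.4°C → T = 19.08°C
Net change vs windward start: 19.08 − 13.2 = +5.88°C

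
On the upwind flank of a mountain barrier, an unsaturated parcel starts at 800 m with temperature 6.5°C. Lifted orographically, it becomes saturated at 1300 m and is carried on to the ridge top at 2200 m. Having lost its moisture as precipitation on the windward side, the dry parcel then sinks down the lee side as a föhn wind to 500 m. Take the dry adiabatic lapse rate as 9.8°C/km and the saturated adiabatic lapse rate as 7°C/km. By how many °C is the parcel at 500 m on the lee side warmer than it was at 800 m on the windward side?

+5.46°C

Dry to 1300 m: -9.8 × 0.5 km = -4.9°C, so T = 1.6°C.
Saturated to 2200 m: -7 × 0.9 km = -6.3°C, so T = -4.7°C.
Dry descent to 500 m: +9.8 × 1.7 km = +16.66°C, so T = 11.96°C.
Net change vs windward start: 11.96 − 6.5 = +5.46°C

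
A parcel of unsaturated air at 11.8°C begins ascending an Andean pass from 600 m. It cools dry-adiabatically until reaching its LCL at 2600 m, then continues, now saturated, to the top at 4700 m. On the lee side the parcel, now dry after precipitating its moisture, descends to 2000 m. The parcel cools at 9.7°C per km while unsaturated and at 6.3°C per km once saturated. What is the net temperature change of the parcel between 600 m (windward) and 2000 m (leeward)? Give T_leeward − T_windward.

-6.44°C

From 600 m to 2600 m (dry): cools by 9.7 × 2 = 19.4°C, giving -7.6°C.
From 2600 m to 4700 m (saturated): cools by 6.3 × 2.1 = 13.23°C, giving -20.83°C.
From 4700 m to 2000 m (dry descent): warms by 9.7 × 2.7 = 26.19°C, giving 5.36°C.
Net change vs windward start: 5.36 − 11.8 = -6.44°C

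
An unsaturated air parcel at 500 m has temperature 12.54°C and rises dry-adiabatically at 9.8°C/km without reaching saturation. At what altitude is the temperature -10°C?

2800 m

Height above start = (12.54 − (-10)) / 9.8 = 2.3 km
Altitude = 500 m + 2300 m = 2800 m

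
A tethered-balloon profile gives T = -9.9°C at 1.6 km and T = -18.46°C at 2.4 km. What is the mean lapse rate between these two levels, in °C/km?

10.7°C/km

Γ = −ΔT/Δz = (-9.9 − (-18.46)) / (2400 − 1600) m
  = 8.56°C / 0.8 km = 10.7°C/km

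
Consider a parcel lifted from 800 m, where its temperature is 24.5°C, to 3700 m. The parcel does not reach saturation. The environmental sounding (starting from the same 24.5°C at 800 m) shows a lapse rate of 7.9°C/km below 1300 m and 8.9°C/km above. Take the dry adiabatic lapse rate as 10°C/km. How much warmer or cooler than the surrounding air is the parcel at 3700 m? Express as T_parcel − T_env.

Parcel:
  800 → 3700 m (dry, 10°C/km): ΔT = -10 × 2.9 = -29°C → T = -4.5°C
Environment:
  800 → 1300 m (environment, lower layer, 7.9°C/km): ΔT = -7.9 × 0.5 = -3.95°C → T = 20.55°C
  1300 → 3700 m (environment, upper layer, 8.9°C/km): ΔT = -8.9 × 2.4 = -21.36°C → T = -0.81°C
T_parcel − T_env = -4.5 − (-0.81) = -3.69°C

-3.69°C (parcel cooler than environment)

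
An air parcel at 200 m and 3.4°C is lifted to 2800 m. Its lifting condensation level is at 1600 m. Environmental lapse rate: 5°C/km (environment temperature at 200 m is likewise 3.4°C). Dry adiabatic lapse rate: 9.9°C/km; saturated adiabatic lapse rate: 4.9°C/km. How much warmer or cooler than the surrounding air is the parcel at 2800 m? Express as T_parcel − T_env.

Parcel:
  From 200 m to 1600 m (dry): cools by 9.9 × 1.4 = 13.86°C, giving -10.46°C.
  From 1600 m to 2800 m (saturated): cools by 4.9 × 1.2 = 5.88°C, giving -16.34°C.
Environment:
  From 200 m to 2800 m (environment): cools by 5 × 2.6 = 13°C, giving -9.6°C.
T_parcel − T_env = -16.34 − (-9.6) = -6.74°C

-6.74°C (parcel cooler than environment)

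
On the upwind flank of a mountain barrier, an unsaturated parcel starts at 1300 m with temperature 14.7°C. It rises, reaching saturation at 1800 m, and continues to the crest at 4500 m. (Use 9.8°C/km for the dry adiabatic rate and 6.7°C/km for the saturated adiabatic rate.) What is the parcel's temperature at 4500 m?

-8.29°C

From 1300 m to 1800 m (dry): cools by 9.8 × 0.5 = 4.9°C, giving 9.8°C.
From 1800 m to 4500 m (saturated): cools by 6.7 × 2.7 = 18.09°C, giving -8.29°C.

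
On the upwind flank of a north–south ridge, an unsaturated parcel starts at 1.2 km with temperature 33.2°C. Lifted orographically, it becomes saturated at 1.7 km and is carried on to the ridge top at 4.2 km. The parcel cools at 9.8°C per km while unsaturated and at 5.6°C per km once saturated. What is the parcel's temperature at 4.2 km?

14.3°C

1200 → 1700 m (dry, 9.8°C/km): ΔT = -9.8 × 0.5 = -4.9°C → T = 28.3°C
1700 → 4200 m (saturated, 5.6°C/km): ΔT = -5.6 × 2.5 = -14°C → T = 14.3°C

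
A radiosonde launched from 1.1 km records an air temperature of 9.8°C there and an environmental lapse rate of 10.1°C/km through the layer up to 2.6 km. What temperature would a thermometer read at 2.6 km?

From 1100 m to 2600 m (environmental): cools by 10.1 × 1.5 = 15.15°C, giving -5.35°C.

-5.35°C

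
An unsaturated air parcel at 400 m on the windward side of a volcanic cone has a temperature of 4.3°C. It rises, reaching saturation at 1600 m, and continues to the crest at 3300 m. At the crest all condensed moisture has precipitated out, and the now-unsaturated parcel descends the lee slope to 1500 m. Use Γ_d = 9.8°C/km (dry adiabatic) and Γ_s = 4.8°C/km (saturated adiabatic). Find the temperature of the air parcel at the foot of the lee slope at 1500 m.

400 → 1600 m (dry, 9.8°C/km): ΔT = -9.8 × 1.2 = -11.76°C → T = -7.46°C
1600 → 3300 m (saturated, 4.8°C/km): ΔT = -4.8 × 1.7 = -8.16°C → T = -15.62°C
3300 → 1500 m (dry descent, 9.8°C/km): ΔT = +9.8 × 1.8 = +17.64°C → T = 2.02°C

2.02°C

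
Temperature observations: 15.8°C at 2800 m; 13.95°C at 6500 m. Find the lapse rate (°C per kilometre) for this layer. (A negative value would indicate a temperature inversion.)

0.5°C/km

Γ = −ΔT/Δz = (15.8 − 13.95) / (6500 − 2800) m
  = 1.85°C / 3.7 km = 0.5°C/km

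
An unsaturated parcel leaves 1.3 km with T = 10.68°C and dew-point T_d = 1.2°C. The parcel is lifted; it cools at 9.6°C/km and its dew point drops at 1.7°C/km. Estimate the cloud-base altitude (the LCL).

T and T_d converge at 9.6 − 1.7 = 7.9°C per km
Height above start = (10.68 − 1.2) / 7.9 = 1.2 km
LCL altitude = 1300 m + 1200 m = 2500 m

2.5 km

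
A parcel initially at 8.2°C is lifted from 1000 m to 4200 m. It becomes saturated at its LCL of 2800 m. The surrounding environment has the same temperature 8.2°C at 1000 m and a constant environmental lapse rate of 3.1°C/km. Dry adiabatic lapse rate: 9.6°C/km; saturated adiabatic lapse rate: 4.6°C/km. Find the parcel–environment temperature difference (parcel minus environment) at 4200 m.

-13.8°C (parcel cooler than environment)

Parcel:
  From 1000 m to 2800 m (dry): cools by 9.6 × 1.8 = 17.28°C, giving -9.08°C.
  From 2800 m to 4200 m (saturated): cools by 4.6 × 1.4 = 6.44°C, giving -15.52°C.
Environment:
  From 1000 m to 4200 m (environment): cools by 3.1 × 3.2 = 9.92°C, giving -1.72°C.
T_parcel − T_env = -15.52 − (-1.72) = -13.8°C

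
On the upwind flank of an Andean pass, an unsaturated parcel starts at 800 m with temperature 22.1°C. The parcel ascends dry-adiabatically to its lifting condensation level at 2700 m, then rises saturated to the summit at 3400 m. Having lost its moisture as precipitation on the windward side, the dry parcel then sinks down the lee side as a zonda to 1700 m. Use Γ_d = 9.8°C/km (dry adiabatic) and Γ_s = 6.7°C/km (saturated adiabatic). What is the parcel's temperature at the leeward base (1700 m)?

15.45°C

Dry to 2700 m: -9.8 × 1.9 km = -18.62°C, so T = 3.48°C.
Saturated to 3400 m: -6.7 × 0.7 km = -4.69°C, so T = -1.21°C.
Dry descent to 1700 m: +9.8 × 1.7 km = +16.66°C, so T = 15.45°C.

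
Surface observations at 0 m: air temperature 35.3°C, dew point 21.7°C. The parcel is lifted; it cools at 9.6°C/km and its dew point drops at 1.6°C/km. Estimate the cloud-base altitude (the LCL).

T and T_d converge at 9.6 − 1.6 = 8°C per km
Height above start = (35.3 − 21.7) / 8 = 1.7 km
LCL altitude = 0 m + 1700 m = 1700 m

1700 m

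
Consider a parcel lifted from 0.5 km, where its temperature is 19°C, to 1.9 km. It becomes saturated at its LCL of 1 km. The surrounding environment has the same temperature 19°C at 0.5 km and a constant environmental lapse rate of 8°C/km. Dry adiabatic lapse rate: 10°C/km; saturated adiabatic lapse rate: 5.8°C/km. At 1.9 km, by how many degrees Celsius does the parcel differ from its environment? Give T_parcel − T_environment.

Parcel:
  Dry to 1000 m: -10 × 0.5 km = -5°C, so T = 14°C.
  Saturated to 1900 m: -5.8 × 0.9 km = -5.22°C, so T = 8.78°C.
Environment:
  Environment to 1900 m: -8 × 1.4 km = -11.2°C, so T = 7.8°C.
T_parcel − T_env = 8.78 − 7.8 = +0.98°C

+0.98°C (parcel warmer than environment)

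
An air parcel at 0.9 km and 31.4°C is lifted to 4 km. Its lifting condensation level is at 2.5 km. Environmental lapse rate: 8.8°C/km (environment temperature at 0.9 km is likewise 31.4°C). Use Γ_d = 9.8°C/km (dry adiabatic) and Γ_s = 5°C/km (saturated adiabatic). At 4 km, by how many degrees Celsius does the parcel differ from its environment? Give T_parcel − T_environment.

+4.1°C (parcel warmer than environment)

Parcel:
  From 900 m to 2500 m (dry): cools by 9.8 × 1.6 = 15.68°C, giving 15.72°C.
  From 2500 m to 4000 m (saturated): cools by 5 × 1.5 = 7.5°C, giving 8.22°C.
Environment:
  From 900 m to 4000 m (environment): cools by 8.8 × 3.1 = 27.28°C, giving 4.12°C.
T_parcel − T_env = 8.22 − 4.12 = +4.1°C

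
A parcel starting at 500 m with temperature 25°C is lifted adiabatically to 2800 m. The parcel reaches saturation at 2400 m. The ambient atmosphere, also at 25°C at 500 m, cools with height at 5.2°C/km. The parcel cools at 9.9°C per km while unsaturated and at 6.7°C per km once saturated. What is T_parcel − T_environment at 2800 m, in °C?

Parcel:
  500–2400 m, dry: Δz = 1.9 km ⇒ ΔT = -18.81°C; T = 6.19°C
  2400–2800 m, saturated: Δz = 0.4 km ⇒ ΔT = -2.68°C; T = 3.51°C
Environment:
  500–2800 m, environment: Δz = 2.3 km ⇒ ΔT = -11.96°C; T = 13.04°C
T_parcel − T_env = 3.51 − 13.04 = -9.53°C

-9.53°C (parcel cooler than environment)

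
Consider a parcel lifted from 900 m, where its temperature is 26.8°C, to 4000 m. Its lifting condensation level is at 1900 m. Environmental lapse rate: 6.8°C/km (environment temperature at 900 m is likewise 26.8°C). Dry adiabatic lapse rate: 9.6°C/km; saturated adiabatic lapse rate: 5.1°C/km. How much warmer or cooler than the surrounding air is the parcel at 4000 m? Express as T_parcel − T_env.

Parcel:
  Dry to 1900 m: -9.6 × 1 km = -9.6°C, so T = 17.2°C.
  Saturated to 4000 m: -5.1 × 2.1 km = -10.71°C, so T = 6.49°C.
Environment:
  Environment to 4000 m: -6.8 × 3.1 km = -21.08°C, so T = 5.72°C.
T_parcel − T_env = 6.49 − 5.72 = +0.77°C

+0.77°C (parcel warmer than environment)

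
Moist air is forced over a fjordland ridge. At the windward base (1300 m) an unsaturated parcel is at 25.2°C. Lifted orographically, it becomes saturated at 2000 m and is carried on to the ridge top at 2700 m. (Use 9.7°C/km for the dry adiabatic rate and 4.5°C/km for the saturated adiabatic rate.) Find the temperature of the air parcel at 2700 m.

Dry to 2000 m: -9.7 × 0.7 km = -6.79°C, so T = 18.41°C.
Saturated to 2700 m: -4.5 × 0.7 km = -3.15°C, so T = 15.26°C.

15.26°C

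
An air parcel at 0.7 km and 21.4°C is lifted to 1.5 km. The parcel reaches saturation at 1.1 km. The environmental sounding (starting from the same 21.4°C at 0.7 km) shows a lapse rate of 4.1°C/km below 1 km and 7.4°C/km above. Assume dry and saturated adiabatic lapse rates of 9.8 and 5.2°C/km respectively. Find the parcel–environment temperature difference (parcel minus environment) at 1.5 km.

Parcel:
  700–1100 m, dry: Δz = 0.4 km ⇒ ΔT = -3.92°C; T = 17.48°C
  1100–1500 m, saturated: Δz = 0.4 km ⇒ ΔT = -2.08°C; T = 15.4°C
Environment:
  700–1000 m, environment, lower layer: Δz = 0.3 km ⇒ ΔT = -1.23°C; T = 20.17°C
  1000–1500 m, environment, upper layer: Δz = 0.5 km ⇒ ΔT = -3.7°C; T = 16.47°C
T_parcel − T_env = 15.4 − 16.47 = -1.07°C

-1.07°C (parcel cooler than environment)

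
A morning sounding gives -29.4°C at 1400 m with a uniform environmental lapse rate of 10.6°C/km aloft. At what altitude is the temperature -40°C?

2400 m

Height above start = (-29.4 − (-40)) / 10.6 = 1 km
Altitude = 1400 m + 1000 m = 2400 m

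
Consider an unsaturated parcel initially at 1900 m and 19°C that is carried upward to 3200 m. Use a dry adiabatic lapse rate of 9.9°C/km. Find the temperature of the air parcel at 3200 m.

6.13°C

1900–3200 m, dry adiabatic: Δz = 1.3 km ⇒ ΔT = -12.87°C; T = 6.13°C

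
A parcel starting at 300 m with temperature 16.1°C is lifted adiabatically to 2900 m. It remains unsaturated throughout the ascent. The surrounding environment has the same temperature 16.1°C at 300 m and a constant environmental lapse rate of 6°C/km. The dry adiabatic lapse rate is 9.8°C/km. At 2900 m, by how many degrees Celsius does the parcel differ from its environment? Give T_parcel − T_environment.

-9.88°C (parcel cooler than environment)

Parcel:
  300 → 2900 m (dry, 9.8°C/km): ΔT = -9.8 × 2.6 = -25.48°C → T = -9.38°C
Environment:
  300 → 2900 m (environment, 6°C/km): ΔT = -6 × 2.6 = -15.6°C → T = 0.5°C
T_parcel − T_env = -9.38 − 0.5 = -9.88°C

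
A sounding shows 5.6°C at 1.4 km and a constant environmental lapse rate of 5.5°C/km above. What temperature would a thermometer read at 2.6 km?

1400 → 2600 m (environmental, 5.5°C/km): ΔT = -5.5 × 1.2 = -6.6°C → T = -1°C

-1°C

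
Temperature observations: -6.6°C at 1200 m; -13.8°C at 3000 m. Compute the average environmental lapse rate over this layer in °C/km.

Γ = −ΔT/Δz = (-6.6 − (-13.8)) / (3000 − 1200) m
  = 7.2°C / 1.8 km = 4°C/km

4°C/km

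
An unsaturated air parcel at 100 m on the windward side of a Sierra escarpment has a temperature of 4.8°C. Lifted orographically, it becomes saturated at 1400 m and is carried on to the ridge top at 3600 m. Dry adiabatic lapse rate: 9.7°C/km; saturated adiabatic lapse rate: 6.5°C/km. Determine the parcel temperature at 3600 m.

100–1400 m, dry: Δz = 1.3 km ⇒ ΔT = -12.61°C; T = -7.81°C
1400–3600 m, saturated: Δz = 2.2 km ⇒ ΔT = -14.3°C; T = -22.11°C

-22.11°C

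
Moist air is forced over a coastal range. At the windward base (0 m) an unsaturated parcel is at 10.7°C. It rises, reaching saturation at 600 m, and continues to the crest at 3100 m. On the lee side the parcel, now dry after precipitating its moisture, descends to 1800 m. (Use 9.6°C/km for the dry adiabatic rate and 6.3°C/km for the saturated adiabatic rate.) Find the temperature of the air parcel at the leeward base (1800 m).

1.67°C

0–600 m, dry: Δz = 0.6 km ⇒ ΔT = -5.76°C; T = 4.94°C
600–3100 m, saturated: Δz = 2.5 km ⇒ ΔT = -15.75°C; T = -10.81°C
3100–1800 m, dry descent: Δz = 1.3 km ⇒ ΔT = +12.48°C; T = 1.67°C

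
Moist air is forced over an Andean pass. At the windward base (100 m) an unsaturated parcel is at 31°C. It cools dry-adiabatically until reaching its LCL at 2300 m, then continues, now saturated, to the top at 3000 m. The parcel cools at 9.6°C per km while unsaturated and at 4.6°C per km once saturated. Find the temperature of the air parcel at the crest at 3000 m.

Dry to 2300 m: -9.6 × 2.2 km = -21.12°C, so T = 9.88°C.
Saturated to 3000 m: -4.6 × 0.7 km = -3.22°C, so T = 6.66°C.

6.66°C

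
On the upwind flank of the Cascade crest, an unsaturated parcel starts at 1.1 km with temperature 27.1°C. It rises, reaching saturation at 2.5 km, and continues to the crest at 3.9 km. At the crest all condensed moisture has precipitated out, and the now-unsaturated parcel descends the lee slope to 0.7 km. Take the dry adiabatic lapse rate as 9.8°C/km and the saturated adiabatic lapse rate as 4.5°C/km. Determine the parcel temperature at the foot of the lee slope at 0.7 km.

38.44°C

From 1100 m to 2500 m (dry): cools by 9.8 × 1.4 = 13.72°C, giving 13.38°C.
From 2500 m to 3900 m (saturated): cools by 4.5 × 1.4 = 6.3°C, giving 7.08°C.
From 3900 m to 700 m (dry descent): warms by 9.8 × 3.2 = 31.36°C, giving 38.44°C.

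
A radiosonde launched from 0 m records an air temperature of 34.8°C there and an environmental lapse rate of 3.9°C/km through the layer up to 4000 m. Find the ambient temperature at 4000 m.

From 0 m to 4000 m (environmental): cools by 3.9 × 4 = 15.6°C, giving 19.2°C.

19.2°C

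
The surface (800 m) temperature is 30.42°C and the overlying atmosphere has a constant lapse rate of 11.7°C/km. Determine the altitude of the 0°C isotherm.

Height above start = (30.42 − 0) / 11.7 = 2.6 km
Altitude = 800 m + 2600 m = 3400 m

3400 m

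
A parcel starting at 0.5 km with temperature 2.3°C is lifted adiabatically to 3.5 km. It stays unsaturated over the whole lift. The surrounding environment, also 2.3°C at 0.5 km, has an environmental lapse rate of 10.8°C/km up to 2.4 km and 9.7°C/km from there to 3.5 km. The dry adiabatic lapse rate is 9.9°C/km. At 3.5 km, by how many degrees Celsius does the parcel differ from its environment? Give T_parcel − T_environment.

Parcel:
  From 500 m to 3500 m (dry): cools by 9.9 × 3 = 29.7°C, giving -27.4°C.
Environment:
  From 500 m to 2400 m (environment, lower layer): cools by 10.8 × 1.9 = 20.52°C, giving -18.22°C.
  From 2400 m to 3500 m (environment, upper layer): cools by 9.7 × 1.1 = 10.67°C, giving -28.89°C.
T_parcel − T_env = -27.4 − (-28.89) = +1.49°C

+1.49°C (parcel warmer than environment)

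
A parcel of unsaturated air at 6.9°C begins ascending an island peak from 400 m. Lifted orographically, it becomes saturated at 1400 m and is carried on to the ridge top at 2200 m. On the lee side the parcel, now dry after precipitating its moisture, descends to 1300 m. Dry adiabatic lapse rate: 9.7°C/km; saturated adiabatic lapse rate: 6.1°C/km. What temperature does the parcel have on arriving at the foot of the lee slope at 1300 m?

1.05°C

400–1400 m, dry: Δz = 1 km ⇒ ΔT = -9.7°C; T = -2.8°C
1400–2200 m, saturated: Δz = 0.8 km ⇒ ΔT = -4.88°C; T = -7.68°C
2200–1300 m, dry descent: Δz = 0.9 km ⇒ ΔT = +8.73°C; T = 1.05°C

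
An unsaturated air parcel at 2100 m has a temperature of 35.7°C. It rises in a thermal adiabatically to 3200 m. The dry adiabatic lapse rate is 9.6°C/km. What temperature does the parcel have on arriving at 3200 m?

25.14°C

2100 → 3200 m (dry adiabatic, 9.6°C/km): ΔT = -9.6 × 1.1 = -10.56°C → T = 25.14°C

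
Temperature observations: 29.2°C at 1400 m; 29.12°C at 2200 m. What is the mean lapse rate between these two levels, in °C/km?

Γ = −ΔT/Δz = (29.2 − 29.12) / (2200 − 1400) m
  = 0.08°C / 0.8 km = 0.1°C/km

0.1°C/km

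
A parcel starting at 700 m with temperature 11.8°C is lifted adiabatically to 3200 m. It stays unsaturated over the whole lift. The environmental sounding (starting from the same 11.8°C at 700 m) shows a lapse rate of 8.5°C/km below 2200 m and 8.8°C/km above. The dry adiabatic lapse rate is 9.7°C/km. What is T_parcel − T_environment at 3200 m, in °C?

-2.7°C (parcel cooler than environment)

Parcel:
  700 → 3200 m (dry, 9.7°C/km): ΔT = -9.7 × 2.5 = -24.25°C → T = -12.45°C
Environment:
  700 → 2200 m (environment, lower layer, 8.5°C/km): ΔT = -8.5 × 1.5 = -12.75°C → T = -0.95°C
  2200 → 3200 m (environment, upper layer, 8.8°C/km): ΔT = -8.8 × 1 = -8.8°C → T = -9.75°C
T_parcel − T_env = -12.45 − (-9.75) = -2.7°C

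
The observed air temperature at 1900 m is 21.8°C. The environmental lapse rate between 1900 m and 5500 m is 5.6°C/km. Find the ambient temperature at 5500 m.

Environmental to 5500 m: -5.6 × 3.6 km = -20.16°C, so T = 1.64°C.

1.64°C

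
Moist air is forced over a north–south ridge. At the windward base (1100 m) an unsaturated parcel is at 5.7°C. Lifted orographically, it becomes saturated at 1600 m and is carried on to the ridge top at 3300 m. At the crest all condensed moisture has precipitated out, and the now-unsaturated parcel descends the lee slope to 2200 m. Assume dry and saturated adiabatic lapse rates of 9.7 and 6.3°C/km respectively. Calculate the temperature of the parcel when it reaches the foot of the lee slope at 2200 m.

0.81°C

1100 → 1600 m (dry, 9.7°C/km): ΔT = -9.7 × 0.5 = -4.85°C → T = 0.85°C
1600 → 3300 m (saturated, 6.3°C/km): ΔT = -6.3 × 1.7 = -10.71°C → T = -9.86°C
3300 → 2200 m (dry descent, 9.7°C/km): ΔT = +9.7 × 1.1 = +10.67°C → T = 0.81°C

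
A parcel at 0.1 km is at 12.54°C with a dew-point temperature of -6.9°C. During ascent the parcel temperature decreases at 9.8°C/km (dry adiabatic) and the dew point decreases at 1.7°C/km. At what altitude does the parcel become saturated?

T and T_d converge at 9.8 − 1.7 = 8.1°C per km
Height above start = (12.54 − (-6.9)) / 8.1 = 2.4 km
LCL altitude = 100 m + 2400 m = 2500 m

2.5 km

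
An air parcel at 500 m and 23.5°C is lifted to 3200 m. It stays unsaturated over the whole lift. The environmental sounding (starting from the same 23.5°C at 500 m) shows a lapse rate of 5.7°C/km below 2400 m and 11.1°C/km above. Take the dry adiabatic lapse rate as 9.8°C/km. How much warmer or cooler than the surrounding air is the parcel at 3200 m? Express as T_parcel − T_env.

-6.75°C (parcel cooler than environment)

Parcel:
  500–3200 m, dry: Δz = 2.7 km ⇒ ΔT = -26.46°C; T = -2.96°C
Environment:
  500–2400 m, environment, lower layer: Δz = 1.9 km ⇒ ΔT = -10.83°C; T = 12.67°C
  2400–3200 m, environment, upper layer: Δz = 0.8 km ⇒ ΔT = -8.88°C; T = 3.79°C
T_parcel − T_env = -2.96 − 3.79 = -6.75°C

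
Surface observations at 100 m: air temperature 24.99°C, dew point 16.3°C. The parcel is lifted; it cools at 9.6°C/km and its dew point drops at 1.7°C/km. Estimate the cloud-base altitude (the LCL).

1200 m

T and T_d converge at 9.6 − 1.7 = 7.9°C per km
Height above start = (24.99 − 16.3) / 7.9 = 1.1 km
LCL altitude = 100 m + 1100 m = 1200 m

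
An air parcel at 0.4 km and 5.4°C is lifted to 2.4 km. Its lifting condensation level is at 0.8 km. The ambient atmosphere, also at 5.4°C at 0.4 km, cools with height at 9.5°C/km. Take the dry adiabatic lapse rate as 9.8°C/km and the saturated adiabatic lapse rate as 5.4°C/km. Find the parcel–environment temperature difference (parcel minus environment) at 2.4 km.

Parcel:
  400–800 m, dry: Δz = 0.4 km ⇒ ΔT = -3.92°C; T = 1.48°C
  800–2400 m, saturated: Δz = 1.6 km ⇒ ΔT = -8.64°C; T = -7.16°C
Environment:
  400–2400 m, environment: Δz = 2 km ⇒ ΔT = -19°C; T = -13.6°C
T_parcel − T_env = -7.16 − (-13.6) = +6.44°C

+6.44°C (parcel warmer than environment)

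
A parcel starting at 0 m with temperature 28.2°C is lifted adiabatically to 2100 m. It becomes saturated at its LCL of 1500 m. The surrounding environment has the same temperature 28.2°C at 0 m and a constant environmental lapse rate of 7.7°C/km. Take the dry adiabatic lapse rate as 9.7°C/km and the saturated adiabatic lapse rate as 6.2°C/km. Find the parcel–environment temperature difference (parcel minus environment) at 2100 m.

-2.1°C (parcel cooler than environment)

Parcel:
  0–1500 m, dry: Δz = 1.5 km ⇒ ΔT = -14.55°C; T = 13.65°C
  1500–2100 m, saturated: Δz = 0.6 km ⇒ ΔT = -3.72°C; T = 9.93°C
Environment:
  0–2100 m, environment: Δz = 2.1 km ⇒ ΔT = -16.17°C; T = 12.03°C
T_parcel − T_env = 9.93 − 12.03 = -2.1°C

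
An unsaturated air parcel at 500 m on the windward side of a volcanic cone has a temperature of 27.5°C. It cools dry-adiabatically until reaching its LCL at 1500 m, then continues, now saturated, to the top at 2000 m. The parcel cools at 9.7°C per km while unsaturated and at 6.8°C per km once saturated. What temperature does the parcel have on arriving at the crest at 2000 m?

14.4°C

From 500 m to 1500 m (dry): cools by 9.7 × 1 = 9.7°C, giving 17.8°C.
From 1500 m to 2000 m (saturated): cools by 6.8 × 0.5 = 3.4°C, giving 14.4°C.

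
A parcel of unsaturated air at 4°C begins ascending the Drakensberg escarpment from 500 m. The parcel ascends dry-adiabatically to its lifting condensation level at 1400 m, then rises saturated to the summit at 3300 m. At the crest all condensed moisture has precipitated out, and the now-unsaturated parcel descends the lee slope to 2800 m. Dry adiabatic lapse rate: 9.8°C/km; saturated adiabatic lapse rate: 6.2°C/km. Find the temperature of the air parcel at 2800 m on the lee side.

From 500 m to 1400 m (dry): cools by 9.8 × 0.9 = 8.82°C, giving -4.82°C.
From 1400 m to 3300 m (saturated): cools by 6.2 × 1.9 = 11.78°C, giving -16.6°C.
From 3300 m to 2800 m (dry descent): warms by 9.8 × 0.5 = 4.9°C, giving -11.7°C.

-11.7°C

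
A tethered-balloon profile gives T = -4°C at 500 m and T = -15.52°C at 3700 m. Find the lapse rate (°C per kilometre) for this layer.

3.6°C/km

Γ = −ΔT/Δz = (-4 − (-15.52)) / (3700 − 500) m
  = 11.52°C / 3.2 km = 3.6°C/km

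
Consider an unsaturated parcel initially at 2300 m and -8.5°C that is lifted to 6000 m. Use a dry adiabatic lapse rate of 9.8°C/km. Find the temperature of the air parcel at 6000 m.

From 2300 m to 6000 m (dry adiabatic): cools by 9.8 × 3.7 = 36.26°C, giving -44.76°C.

-44.76°C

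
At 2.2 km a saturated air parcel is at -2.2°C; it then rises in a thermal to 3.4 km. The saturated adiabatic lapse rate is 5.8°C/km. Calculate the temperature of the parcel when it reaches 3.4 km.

2200 → 3400 m (saturated adiabatic, 5.8°C/km): ΔT = -5.8 × 1.2 = -6.96°C → T = -9.16°C

-9.16°C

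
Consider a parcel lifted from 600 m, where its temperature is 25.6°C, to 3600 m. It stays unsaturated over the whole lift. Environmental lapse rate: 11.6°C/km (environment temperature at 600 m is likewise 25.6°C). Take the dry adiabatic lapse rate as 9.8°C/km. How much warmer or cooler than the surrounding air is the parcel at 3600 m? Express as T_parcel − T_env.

Parcel:
  From 600 m to 3600 m (dry): cools by 9.8 × 3 = 29.4°C, giving -3.8°C.
Environment:
  From 600 m to 3600 m (environment): cools by 11.6 × 3 = 34.8°C, giving -9.2°C.
T_parcel − T_env = -3.8 − (-9.2) = +5.4°C

+5.4°C (parcel warmer than environment)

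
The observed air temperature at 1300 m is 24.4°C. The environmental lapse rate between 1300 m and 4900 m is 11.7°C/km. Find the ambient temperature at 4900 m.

-17.72°C

From 1300 m to 4900 m (environmental): cools by 11.7 × 3.6 = 42.12°C, giving -17.72°C.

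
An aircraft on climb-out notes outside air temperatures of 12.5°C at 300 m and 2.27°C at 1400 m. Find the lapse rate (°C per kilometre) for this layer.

9.3°C/km

Γ = −ΔT/Δz = (12.5 − 2.27) / (1400 − 300) m
  = 10.23°C / 1.1 km = 9.3°C/km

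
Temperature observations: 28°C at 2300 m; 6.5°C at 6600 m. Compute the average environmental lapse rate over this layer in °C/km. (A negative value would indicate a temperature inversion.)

Γ = −ΔT/Δz = (28 − 6.5) / (6600 − 2300) m
  = 21.5°C / 4.3 km = 5°C/km

5°C/km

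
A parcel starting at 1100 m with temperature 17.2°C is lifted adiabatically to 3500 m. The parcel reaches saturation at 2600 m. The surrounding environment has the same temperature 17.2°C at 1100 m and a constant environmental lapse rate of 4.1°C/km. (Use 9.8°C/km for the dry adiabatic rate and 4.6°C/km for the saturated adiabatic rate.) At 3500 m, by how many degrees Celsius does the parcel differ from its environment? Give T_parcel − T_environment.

Parcel:
  Dry to 2600 m: -9.8 × 1.5 km = -14.7°C, so T = 2.5°C.
  Saturated to 3500 m: -4.6 × 0.9 km = -4.14°C, so T = -1.64°C.
Environment:
  Environment to 3500 m: -4.1 × 2.4 km = -9.84°C, so T = 7.36°C.
T_parcel − T_env = -1.64 − 7.36 = -9°C

-9°C (parcel cooler than environment)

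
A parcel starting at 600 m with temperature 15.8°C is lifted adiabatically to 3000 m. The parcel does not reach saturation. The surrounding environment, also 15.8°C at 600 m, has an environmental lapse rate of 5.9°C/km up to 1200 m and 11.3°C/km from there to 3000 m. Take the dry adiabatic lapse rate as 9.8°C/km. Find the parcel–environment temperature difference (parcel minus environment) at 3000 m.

+0.36°C (parcel warmer than environment)

Parcel:
  Dry to 3000 m: -9.8 × 2.4 km = -23.52°C, so T = -7.72°C.
Environment:
  Environment, lower layer to 1200 m: -5.9 × 0.6 km = -3.54°C, so T = 12.26°C.
  Environment, upper layer to 3000 m: -11.3 × 1.8 km = -20.34°C, so T = -8.08°C.
T_parcel − T_env = -7.72 − (-8.08) = +0.36°C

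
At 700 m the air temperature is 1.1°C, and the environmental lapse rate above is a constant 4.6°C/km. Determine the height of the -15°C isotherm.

Height above start = (1.1 − (-15)) / 4.6 = 3.5 km
Altitude = 700 m + 3500 m = 4200 m

4200 m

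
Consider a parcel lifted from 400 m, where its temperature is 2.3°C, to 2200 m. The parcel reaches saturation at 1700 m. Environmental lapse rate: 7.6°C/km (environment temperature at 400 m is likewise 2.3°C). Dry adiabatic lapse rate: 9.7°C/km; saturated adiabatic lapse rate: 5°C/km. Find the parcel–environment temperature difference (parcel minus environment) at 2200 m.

-1.43°C (parcel cooler than environment)

Parcel:
  From 400 m to 1700 m (dry): cools by 9.7 × 1.3 = 12.61°C, giving -10.31°C.
  From 1700 m to 2200 m (saturated): cools by 5 × 0.5 = 2.5°C, giving -12.81°C.
Environment:
  From 400 m to 2200 m (environment): cools by 7.6 × 1.8 = 13.68°C, giving -11.38°C.
T_parcel − T_env = -12.81 − (-11.38) = -1.43°C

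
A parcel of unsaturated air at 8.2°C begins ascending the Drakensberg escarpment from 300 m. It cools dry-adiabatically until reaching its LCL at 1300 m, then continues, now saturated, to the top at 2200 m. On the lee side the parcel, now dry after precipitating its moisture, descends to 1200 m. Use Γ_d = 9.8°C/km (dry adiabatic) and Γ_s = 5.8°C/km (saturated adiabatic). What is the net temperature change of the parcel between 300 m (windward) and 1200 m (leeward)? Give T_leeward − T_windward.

From 300 m to 1300 m (dry): cools by 9.8 × 1 = 9.8°C, giving -1.6°C.
From 1300 m to 2200 m (saturated): cools by 5.8 × 0.9 = 5.22°C, giving -6.82°C.
From 2200 m to 1200 m (dry descent): warms by 9.8 × 1 = 9.8°C, giving 2.98°C.
Net change vs windward start: 2.98 − 8.2 = -5.22°C

-5.22°C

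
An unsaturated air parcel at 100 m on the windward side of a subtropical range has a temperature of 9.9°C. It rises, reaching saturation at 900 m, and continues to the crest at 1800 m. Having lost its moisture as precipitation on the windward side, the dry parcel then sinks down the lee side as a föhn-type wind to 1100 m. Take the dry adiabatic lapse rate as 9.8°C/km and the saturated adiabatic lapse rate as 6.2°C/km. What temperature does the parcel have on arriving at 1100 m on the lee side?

100 → 900 m (dry, 9.8°C/km): ΔT = -9.8 × 0.8 = -7.84°C → T = 2.06°C
900 → 1800 m (saturated, 6.2°C/km): ΔT = -6.2 × 0.9 = -5.58°C → T = -3.52°C
1800 → 1100 m (dry descent, 9.8°C/km): ΔT = +9.8 × 0.7 = +6.86°C → T = 3.34°C

3.34°C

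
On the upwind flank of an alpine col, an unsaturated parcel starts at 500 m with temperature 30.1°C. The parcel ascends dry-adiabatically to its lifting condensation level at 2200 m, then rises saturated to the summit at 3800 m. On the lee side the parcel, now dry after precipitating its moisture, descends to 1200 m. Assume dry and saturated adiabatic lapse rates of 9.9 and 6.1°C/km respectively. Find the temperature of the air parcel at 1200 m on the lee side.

29.25°C

500–2200 m, dry: Δz = 1.7 km ⇒ ΔT = -16.83°C; T = 13.27°C
2200–3800 m, saturated: Δz = 1.6 km ⇒ ΔT = -9.76°C; T = 3.51°C
3800–1200 m, dry descent: Δz = 2.6 km ⇒ ΔT = +25.74°C; T = 29.25°C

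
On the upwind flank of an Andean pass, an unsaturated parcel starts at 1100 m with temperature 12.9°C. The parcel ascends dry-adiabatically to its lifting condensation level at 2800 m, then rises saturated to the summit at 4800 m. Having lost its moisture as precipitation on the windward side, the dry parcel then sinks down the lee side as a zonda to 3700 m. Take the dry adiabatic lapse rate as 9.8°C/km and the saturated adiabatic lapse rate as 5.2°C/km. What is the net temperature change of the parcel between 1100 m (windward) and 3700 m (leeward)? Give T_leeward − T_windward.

-16.28°C

1100–2800 m, dry: Δz = 1.7 km ⇒ ΔT = -16.66°C; T = -3.76°C
2800–4800 m, saturated: Δz = 2 km ⇒ ΔT = -10.4°C; T = -14.16°C
4800–3700 m, dry descent: Δz = 1.1 km ⇒ ΔT = +10.78°C; T = -3.38°C
Net change vs windward start: -3.38 − 12.9 = -16.28°C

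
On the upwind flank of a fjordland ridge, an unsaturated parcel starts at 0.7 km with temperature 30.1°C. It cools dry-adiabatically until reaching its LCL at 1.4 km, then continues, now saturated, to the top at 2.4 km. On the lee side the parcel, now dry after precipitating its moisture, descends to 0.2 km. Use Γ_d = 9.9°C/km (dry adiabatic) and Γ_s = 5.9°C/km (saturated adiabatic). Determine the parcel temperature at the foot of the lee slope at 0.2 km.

39.05°C

From 700 m to 1400 m (dry): cools by 9.9 × 0.7 = 6.93°C, giving 23.17°C.
From 1400 m to 2400 m (saturated): cools by 5.9 × 1 = 5.9°C, giving 17.27°C.
From 2400 m to 200 m (dry descent): warms by 9.9 × 2.2 = 21.78°C, giving 39.05°C.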